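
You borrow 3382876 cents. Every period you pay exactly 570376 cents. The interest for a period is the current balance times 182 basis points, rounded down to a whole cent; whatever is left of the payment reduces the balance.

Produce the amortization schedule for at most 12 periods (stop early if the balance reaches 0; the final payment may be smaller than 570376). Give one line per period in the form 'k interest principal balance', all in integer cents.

1. interest=⌊3382876·182/10000⌋=61568; principal=570376-61568=508808; balance=3382876-508808=2874068
2. interest=⌊2874068·182/10000⌋=52308; principal=570376-52308=518068; balance=2874068-518068=2356000
3. interest=⌊2356000·182/10000⌋=42879; principal=570376-42879=527497; balance=2356000-527497=1828503
4. interest=⌊1828503·182/10000⌋=33278; principal=570376-33278=537098; balance=1828503-537098=1291405
5. interest=⌊1291405·182/10000⌋=23503; principal=570376-23503=546873; balance=1291405-546873=744532
6. interest=⌊744532·182/10000⌋=13550; principal=570376-13550=556826; balance=744532-556826=187706
7. interest=⌊187706·182/10000⌋=3416; principal=min(570376-3416,187706)=187706; balance=187706-187706=0

1 61568 508808 2874068
2 52308 518068 2356000
3 42879 527497 1828503
4 33278 537098 1291405
5 23503 546873 744532
6 13550 556826 187706
7 3416 187706 0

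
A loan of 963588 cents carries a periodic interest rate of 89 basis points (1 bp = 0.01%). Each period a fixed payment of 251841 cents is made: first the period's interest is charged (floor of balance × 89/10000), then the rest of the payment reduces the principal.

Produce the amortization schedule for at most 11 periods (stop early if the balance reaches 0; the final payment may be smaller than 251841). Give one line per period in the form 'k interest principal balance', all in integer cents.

1. interest=⌊963588·89/10000⌋=8575; principal=251841-8575=243266; balance=963588-243266=720322
2. interest=⌊720322·89/10000⌋=6410; principal=251841-6410=245431; balance=720322-245431=474891
3. interest=⌊474891·89/10000⌋=4226; principal=251841-4226=247615; balance=474891-247615=227276
4. interest=⌊227276·89/10000⌋=2022; principal=min(251841-2022,227276)=227276; balance=227276-227276=0

1 8575 243266 720322
2 6410 245431 474891
3 4226 247615 227276
4 2022 227276 0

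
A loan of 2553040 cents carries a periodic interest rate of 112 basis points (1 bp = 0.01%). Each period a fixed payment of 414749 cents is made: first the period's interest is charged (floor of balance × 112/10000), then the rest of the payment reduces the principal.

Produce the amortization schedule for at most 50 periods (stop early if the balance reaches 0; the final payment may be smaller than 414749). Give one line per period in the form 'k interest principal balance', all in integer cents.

1 28594 386155 2166885
2 24269 390480 1776405
3 19895 394854 1381551
4 15473 399276 982275
5 11001 403748 578527
6 6479 408270 170257
7 1906 170257 0

1. interest=⌊2553040·112/10000⌋=28594; principal=414749-28594=386155; balance=2553040-386155=2166885
2. interest=⌊2166885·112/10000⌋=24269; principal=414749-24269=390480; balance=2166885-390480=1776405
3. interest=⌊1776405·112/10000⌋=19895; principal=414749-19895=394854; balance=1776405-394854=1381551
4. interest=⌊1381551·112/10000⌋=15473; principal=414749-15473=399276; balance=1381551-399276=982275
5. interest=⌊982275·112/10000⌋=11001; principal=414749-11001=403748; balance=982275-403748=578527
6. interest=⌊578527·112/10000⌋=6479; principal=414749-6479=408270; balance=578527-408270=170257
7. interest=⌊170257·112/10000⌋=1906; principal=min(414749-1906,170257)=170257; balance=170257-170257=0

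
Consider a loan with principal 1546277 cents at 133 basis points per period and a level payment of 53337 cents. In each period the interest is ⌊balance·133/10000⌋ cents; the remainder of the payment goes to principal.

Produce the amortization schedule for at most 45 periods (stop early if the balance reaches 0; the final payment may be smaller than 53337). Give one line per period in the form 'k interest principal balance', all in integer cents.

1. interest=⌊1546277·133/10000⌋=20565; principal=53337-20565=32772; balance=1546277-32772=1513505
2. interest=⌊1513505·133/10000⌋=20129; principal=53337-20129=33208; balance=1513505-33208=1480297
3. interest=⌊1480297·133/10000⌋=19687; principal=53337-19687=33650; balance=1480297-33650=1446647
4. interest=⌊1446647·133/10000⌋=19240; principal=53337-19240=34097; balance=1446647-34097=1412550
5. interest=⌊1412550·133/10000⌋=18786; principal=53337-18786=34551; balance=1412550-34551=1377999
6. interest=⌊1377999·133/10000⌋=18327; principal=53337-18327=35010; balance=1377999-35010=1342989
7. interest=⌊1342989·133/10000⌋=17861; principal=53337-17861=35476; balance=1342989-35476=1307513
8. interest=⌊1307513·133/10000⌋=17389; principal=53337-17389=35948; balance=1307513-35948=1271565
9. interest=⌊1271565·133/10000⌋=16911; principal=53337-16911=36426; balance=1271565-36426=1235139
10. interest=⌊1235139·133/10000⌋=16427; principal=53337-16427=36910; balance=1235139-36910=1198229
11. interest=⌊1198229·133/10000⌋=15936; principal=53337-15936=37401; balance=1198229-37401=1160828
12. interest=⌊1160828·133/10000⌋=15439; principal=53337-15439=37898; balance=1160828-37898=1122930
13. interest=⌊1122930·133/10000⌋=14934; principal=53337-14934=38403; balance=1122930-38403=1084527
14. interest=⌊1084527·133/10000⌋=14424; principal=53337-14424=38913; balance=1084527-38913=1045614
15. interest=⌊1045614·133/10000⌋=13906; principal=53337-13906=39431; balance=1045614-39431=1006183
16. interest=⌊1006183·133/10000⌋=13382; principal=53337-13382=39955; balance=1006183-39955=966228
17. interest=⌊966228·133/10000⌋=12850; principal=53337-12850=40487; balance=966228-40487=925741
18. interest=⌊925741·133/10000⌋=12312; principal=53337-12312=41025; balance=925741-41025=884716
19. interest=⌊884716·133/10000⌋=11766; principal=53337-11766=41571; balance=884716-41571=843145
20. interest=⌊843145·133/10000⌋=11213; principal=53337-11213=42124; balance=843145-42124=801021
21. interest=⌊801021·133/10000⌋=10653; principal=53337-10653=42684; balance=801021-42684=758337
22. interest=⌊758337·133/10000⌋=10085; principal=53337-10085=43252; balance=758337-43252=715085
23. interest=⌊715085·133/10000⌋=9510; principal=53337-9510=43827; balance=715085-43827=671258
24. interest=⌊671258·133/10000⌋=8927; principal=53337-8927=44410; balance=671258-44410=626848
25. interest=⌊626848·133/10000⌋=8337; principal=53337-8337=45000; balance=626848-45000=581848
26. interest=⌊581848·133/10000⌋=7738; principal=53337-7738=45599; balance=581848-45599=536249
27. interest=⌊536249·133/10000⌋=7132; principal=53337-7132=46205; balance=536249-46205=490044
28. interest=⌊490044·133/10000⌋=6517; principal=53337-6517=46820; balance=490044-46820=443224
29. interest=⌊443224·133/10000⌋=5894; principal=53337-5894=47443; balance=443224-47443=395781
30. interest=⌊395781·133/10000⌋=5263; principal=53337-5263=48074; balance=395781-48074=347707
31. interest=⌊347707·133/10000⌋=4624; principal=53337-4624=48713; balance=347707-48713=298994
32. interest=⌊298994·133/10000⌋=3976; principal=53337-3976=49361; balance=298994-49361=249633
33. interest=⌊249633·133/10000⌋=3320; principal=53337-3320=50017; balance=249633-50017=199616
34. interest=⌊199616·133/10000⌋=2654; principal=53337-2654=50683; balance=199616-50683=148933
35. interest=⌊148933·133/10000⌋=1980; principal=53337-1980=51357; balance=148933-51357=97576
36. interest=⌊97576·133/10000⌋=1297; principal=53337-1297=52040; balance=97576-52040=45536
37. interest=⌊45536·133/10000⌋=605; principal=min(53337-605,45536)=45536; balance=45536-45536=0

1 20565 32772 1513505
2 20129 33208 1480297
3 19687 33650 1446647
4 19240 34097 1412550
5 18786 34551 1377999
6 18327 35010 1342989
7 17861 35476 1307513
8 17389 35948 1271565
9 16911 36426 1235139
10 16427 36910 1198229
11 15936 37401 1160828
12 15439 37898 1122930
13 14934 38403 1084527
14 14424 38913 1045614
15 13906 39431 1006183
16 13382 39955 966228
17 12850 40487 925741
18 12312 41025 884716
19 11766 41571 843145
20 11213 42124 801021
21 10653 42684 758337
22 10085 43252 715085
23 9510 43827 671258
24 8927 44410 626848
25 8337 45000 581848
26 7738 45599 536249
27 7132 46205 490044
28 6517 46820 443224
29 5894 47443 395781
30 5263 48074 347707
31 4624 48713 298994
32 3976 49361 249633
33 3320 50017 199616
34 2654 50683 148933
35 1980 51357 97576
36 1297 52040 45536
37 605 45536 0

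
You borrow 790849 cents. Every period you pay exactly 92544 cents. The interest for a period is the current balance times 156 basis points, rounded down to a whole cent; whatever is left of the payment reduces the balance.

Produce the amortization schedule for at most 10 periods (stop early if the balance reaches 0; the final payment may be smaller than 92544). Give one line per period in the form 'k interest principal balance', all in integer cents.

1. interest=⌊790849·156/10000⌋=12337; principal=92544-12337=80207; balance=790849-80207=710642
2. interest=⌊710642·156/10000⌋=11086; principal=92544-11086=81458; balance=710642-81458=629184
3. interest=⌊629184·156/10000⌋=9815; principal=92544-9815=82729; balance=629184-82729=546455
4. interest=⌊546455·156/10000⌋=8524; principal=92544-8524=84020; balance=546455-84020=462435
5. interest=⌊462435·156/10000⌋=7213; principal=92544-7213=85331; balance=462435-85331=377104
6. interest=⌊377104·156/10000⌋=5882; principal=92544-5882=86662; balance=377104-86662=290442
7. interest=⌊290442·156/10000⌋=4530; principal=92544-4530=88014; balance=290442-88014=202428
8. interest=⌊202428·156/10000⌋=3157; principal=92544-3157=89387; balance=202428-89387=113041
9. interest=⌊113041·156/10000⌋=1763; principal=92544-1763=90781; balance=113041-90781=22260
10. interest=⌊22260·156/10000⌋=347; principal=min(92544-347,22260)=22260; balance=22260-22260=0

1 12337 80207 710642
2 11086 81458 629184
3 9815 82729 546455
4 8524 84020 462435
5 7213 85331 377104
6 5882 86662 290442
7 4530 88014 202428
8 3157 89387 113041
9 1763 90781 22260
10 347 22260 0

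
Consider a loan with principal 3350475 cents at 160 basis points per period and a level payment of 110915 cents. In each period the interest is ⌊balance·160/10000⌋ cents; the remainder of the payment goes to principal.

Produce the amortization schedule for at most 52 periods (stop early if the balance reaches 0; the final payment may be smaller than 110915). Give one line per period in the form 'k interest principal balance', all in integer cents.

1 53607 57308 3293167
2 52690 58225 3234942
3 51759 59156 3175786
4 50812 60103 3115683
5 49850 61065 3054618
6 48873 62042 2992576
7 47881 63034 2929542
8 46872 64043 2865499
9 45847 65068 2800431
10 44806 66109 2734322
11 43749 67166 2667156
12 42674 68241 2598915
13 41582 69333 2529582
14 40473 70442 2459140
15 39346 71569 2387571
16 38201 72714 2314857
17 37037 73878 2240979
18 35855 75060 2165919
19 34654 76261 2089658
20 33434 77481 2012177
21 32194 78721 1933456
22 30935 79980 1853476
23 29655 81260 1772216
24 28355 82560 1689656
25 27034 83881 1605775
26 25692 85223 1520552
27 24328 86587 1433965
28 22943 87972 1345993
29 21535 89380 1256613
30 20105 90810 1165803
31 18652 92263 1073540
32 17176 93739 979801
33 15676 95239 884562
34 14152 96763 787799
35 12604 98311 689488
36 11031 99884 589604
37 9433 101482 488122
38 7809 103106 385016
39 6160 104755 280261
40 4484 106431 173830
41 2781 108134 65696
42 1051 65696 0

1. interest=⌊3350475·160/10000⌋=53607; principal=110915-53607=57308; balance=3350475-57308=3293167
2. interest=⌊3293167·160/10000⌋=52690; principal=110915-52690=58225; balance=3293167-58225=3234942
3. interest=⌊3234942·160/10000⌋=51759; principal=110915-51759=59156; balance=3234942-59156=3175786
4. interest=⌊3175786·160/10000⌋=50812; principal=110915-50812=60103; balance=3175786-60103=3115683
5. interest=⌊3115683·160/10000⌋=49850; principal=110915-49850=61065; balance=3115683-61065=3054618
6. interest=⌊3054618·160/10000⌋=48873; principal=110915-48873=62042; balance=3054618-62042=2992576
7. interest=⌊2992576·160/10000⌋=47881; principal=110915-47881=63034; balance=2992576-63034=2929542
8. interest=⌊2929542·160/10000⌋=46872; principal=110915-46872=64043; balance=2929542-64043=2865499
9. interest=⌊2865499·160/10000⌋=45847; principal=110915-45847=65068; balance=2865499-65068=2800431
10. interest=⌊2800431·160/10000⌋=44806; principal=110915-44806=66109; balance=2800431-66109=2734322
11. interest=⌊2734322·160/10000⌋=43749; principal=110915-43749=67166; balance=2734322-67166=2667156
12. interest=⌊2667156·160/10000⌋=42674; principal=110915-42674=68241; balance=2667156-68241=2598915
13. interest=⌊2598915·160/10000⌋=41582; principal=110915-41582=69333; balance=2598915-69333=2529582
14. interest=⌊2529582·160/10000⌋=40473; principal=110915-40473=70442; balance=2529582-70442=2459140
15. interest=⌊2459140·160/10000⌋=39346; principal=110915-39346=71569; balance=2459140-71569=2387571
16. interest=⌊2387571·160/10000⌋=38201; principal=110915-38201=72714; balance=2387571-72714=2314857
17. interest=⌊2314857·160/10000⌋=37037; principal=110915-37037=73878; balance=2314857-73878=2240979
18. interest=⌊2240979·160/10000⌋=35855; principal=110915-35855=75060; balance=2240979-75060=2165919
19. interest=⌊2165919·160/10000⌋=34654; principal=110915-34654=76261; balance=2165919-76261=2089658
20. interest=⌊2089658·160/10000⌋=33434; principal=110915-33434=77481; balance=2089658-77481=2012177
21. interest=⌊2012177·160/10000⌋=32194; principal=110915-32194=78721; balance=2012177-78721=1933456
22. interest=⌊1933456·160/10000⌋=30935; principal=110915-30935=79980; balance=1933456-79980=1853476
23. interest=⌊1853476·160/10000⌋=29655; principal=110915-29655=81260; balance=1853476-81260=1772216
24. interest=⌊1772216·160/10000⌋=28355; principal=110915-28355=82560; balance=1772216-82560=1689656
25. interest=⌊1689656·160/10000⌋=27034; principal=110915-27034=83881; balance=1689656-83881=1605775
26. interest=⌊1605775·160/10000⌋=25692; principal=110915-25692=85223; balance=1605775-85223=1520552
27. interest=⌊1520552·160/10000⌋=24328; principal=110915-24328=86587; balance=1520552-86587=1433965
28. interest=⌊1433965·160/10000⌋=22943; principal=110915-22943=87972; balance=1433965-87972=1345993
29. interest=⌊1345993·160/10000⌋=21535; principal=110915-21535=89380; balance=1345993-89380=1256613
30. interest=⌊1256613·160/10000⌋=20105; principal=110915-20105=90810; balance=1256613-90810=1165803
31. interest=⌊1165803·160/10000⌋=18652; principal=110915-18652=92263; balance=1165803-92263=1073540
32. interest=⌊1073540·160/10000⌋=17176; principal=110915-17176=93739; balance=1073540-93739=979801
33. interest=⌊979801·160/10000⌋=15676; principal=110915-15676=95239; balance=979801-95239=884562
34. interest=⌊884562·160/10000⌋=14152; principal=110915-14152=96763; balance=884562-96763=787799
35. interest=⌊787799·160/10000⌋=12604; principal=110915-12604=98311; balance=787799-98311=689488
36. interest=⌊689488·160/10000⌋=11031; principal=110915-11031=99884; balance=689488-99884=589604
37. interest=⌊589604·160/10000⌋=9433; principal=110915-9433=101482; balance=589604-101482=488122
38. interest=⌊488122·160/10000⌋=7809; principal=110915-7809=103106; balance=488122-103106=385016
39. interest=⌊385016·160/10000⌋=6160; principal=110915-6160=104755; balance=385016-104755=280261
40. interest=⌊280261·160/10000⌋=4484; principal=110915-4484=106431; balance=280261-106431=173830
41. interest=⌊173830·160/10000⌋=2781; principal=110915-2781=108134; balance=173830-108134=65696
42. interest=⌊65696·160/10000⌋=1051; principal=min(110915-1051,65696)=65696; balance=65696-65696=0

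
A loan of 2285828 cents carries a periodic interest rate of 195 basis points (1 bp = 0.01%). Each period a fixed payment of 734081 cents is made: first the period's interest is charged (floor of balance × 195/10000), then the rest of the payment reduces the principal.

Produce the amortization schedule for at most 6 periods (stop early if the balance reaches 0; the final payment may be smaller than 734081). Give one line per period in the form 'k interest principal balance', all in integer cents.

1 44573 689508 1596320
2 31128 702953 893367
3 17420 716661 176706
4 3445 176706 0

1. interest=⌊2285828·195/10000⌋=44573; principal=734081-44573=689508; balance=2285828-689508=1596320
2. interest=⌊1596320·195/10000⌋=31128; principal=734081-31128=702953; balance=1596320-702953=893367
3. interest=⌊893367·195/10000⌋=17420; principal=734081-17420=716661; balance=893367-716661=176706
4. interest=⌊176706·195/10000⌋=3445; principal=min(734081-3445,176706)=176706; balance=176706-176706=0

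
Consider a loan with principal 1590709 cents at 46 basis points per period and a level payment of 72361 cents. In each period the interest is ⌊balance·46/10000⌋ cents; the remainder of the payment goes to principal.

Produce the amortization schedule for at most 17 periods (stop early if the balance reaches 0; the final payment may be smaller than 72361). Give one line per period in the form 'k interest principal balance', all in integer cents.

1 7317 65044 1525665
2 7018 65343 1460322
3 6717 65644 1394678
4 6415 65946 1328732
5 6112 66249 1262483
6 5807 66554 1195929
7 5501 66860 1129069
8 5193 67168 1061901
9 4884 67477 994424
10 4574 67787 926637
11 4262 68099 858538
12 3949 68412 790126
13 3634 68727 721399
14 3318 69043 652356
15 3000 69361 582995
16 2681 69680 513315
17 2361 70000 443315

1. interest=⌊1590709·46/10000⌋=7317; principal=72361-7317=65044; balance=1590709-65044=1525665
2. interest=⌊1525665·46/10000⌋=7018; principal=72361-7018=65343; balance=1525665-65343=1460322
3. interest=⌊1460322·46/10000⌋=6717; principal=72361-6717=65644; balance=1460322-65644=1394678
4. interest=⌊1394678·46/10000⌋=6415; principal=72361-6415=65946; balance=1394678-65946=1328732
5. interest=⌊1328732·46/10000⌋=6112; principal=72361-6112=66249; balance=1328732-66249=1262483
6. interest=⌊1262483·46/10000⌋=5807; principal=72361-5807=66554; balance=1262483-66554=1195929
7. interest=⌊1195929·46/10000⌋=5501; principal=72361-5501=66860; balance=1195929-66860=1129069
8. interest=⌊1129069·46/10000⌋=5193; principal=72361-5193=67168; balance=1129069-67168=1061901
9. interest=⌊1061901·46/10000⌋=4884; principal=72361-4884=67477; balance=1061901-67477=994424
10. interest=⌊994424·46/10000⌋=4574; principal=72361-4574=67787; balance=994424-67787=926637
11. interest=⌊926637·46/10000⌋=4262; principal=72361-4262=68099; balance=926637-68099=858538
12. interest=⌊858538·46/10000⌋=3949; principal=72361-3949=68412; balance=858538-68412=790126
13. interest=⌊790126·46/10000⌋=3634; principal=72361-3634=68727; balance=790126-68727=721399
14. interest=⌊721399·46/10000⌋=3318; principal=72361-3318=69043; balance=721399-69043=652356
15. interest=⌊652356·46/10000⌋=3000; principal=72361-3000=69361; balance=652356-69361=582995
16. interest=⌊582995·46/10000⌋=2681; principal=72361-2681=69680; balance=582995-69680=513315
17. interest=⌊513315·46/10000⌋=2361; principal=72361-2361=70000; balance=513315-70000=443315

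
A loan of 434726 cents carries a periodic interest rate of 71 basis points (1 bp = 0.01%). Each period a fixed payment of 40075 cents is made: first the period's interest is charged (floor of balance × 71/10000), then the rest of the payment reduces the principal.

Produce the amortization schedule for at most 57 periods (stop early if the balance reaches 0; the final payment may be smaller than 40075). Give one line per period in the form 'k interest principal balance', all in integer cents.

1. interest=⌊434726·71/10000⌋=3086; principal=40075-3086=36989; balance=434726-36989=397737
2. interest=⌊397737·71/10000⌋=2823; principal=40075-2823=37252; balance=397737-37252=360485
3. interest=⌊360485·71/10000⌋=2559; principal=40075-2559=37516; balance=360485-37516=322969
4. interest=⌊322969·71/10000⌋=2293; principal=40075-2293=37782; balance=322969-37782=285187
5. interest=⌊285187·71/10000⌋=2024; principal=40075-2024=38051; balance=285187-38051=247136
6. interest=⌊247136·71/10000⌋=1754; principal=40075-1754=38321; balance=247136-38321=208815
7. interest=⌊208815·71/10000⌋=1482; principal=40075-1482=38593; balance=208815-38593=170222
8. interest=⌊170222·71/10000⌋=1208; principal=40075-1208=38867; balance=170222-38867=131355
9. interest=⌊131355·71/10000⌋=932; principal=40075-932=39143; balance=131355-39143=92212
10. interest=⌊92212·71/10000⌋=654; principal=40075-654=39421; balance=92212-39421=52791
11. interest=⌊52791·71/10000⌋=374; principal=40075-374=39701; balance=52791-39701=13090
12. interest=⌊13090·71/10000⌋=92; principal=min(40075-92,13090)=13090; balance=13090-13090=0

1 3086 36989 397737
2 2823 37252 360485
3 2559 37516 322969
4 2293 37782 285187
5 2024 38051 247136
6 1754 38321 208815
7 1482 38593 170222
8 1208 38867 131355
9 932 39143 92212
10 654 39421 52791
11 374 39701 13090
12 92 13090 0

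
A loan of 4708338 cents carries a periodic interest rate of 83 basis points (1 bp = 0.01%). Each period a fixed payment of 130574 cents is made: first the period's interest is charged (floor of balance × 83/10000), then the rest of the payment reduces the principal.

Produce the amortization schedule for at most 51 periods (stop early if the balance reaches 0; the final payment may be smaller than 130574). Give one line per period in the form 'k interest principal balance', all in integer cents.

1. interest=⌊4708338·83/10000⌋=39079; principal=130574-39079=91495; balance=4708338-91495=4616843
2. interest=⌊4616843·83/10000⌋=38319; principal=130574-38319=92255; balance=4616843-92255=4524588
3. interest=⌊4524588·83/10000⌋=37554; principal=130574-37554=93020; balance=4524588-93020=4431568
4. interest=⌊4431568·83/10000⌋=36782; principal=130574-36782=93792; balance=4431568-93792=4337776
5. interest=⌊4337776·83/10000⌋=36003; principal=130574-36003=94571; balance=4337776-94571=4243205
6. interest=⌊4243205·83/10000⌋=35218; principal=130574-35218=95356; balance=4243205-95356=4147849
7. interest=⌊4147849·83/10000⌋=34427; principal=130574-34427=96147; balance=4147849-96147=4051702
8. interest=⌊4051702·83/10000⌋=33629; principal=130574-33629=96945; balance=4051702-96945=3954757
9. interest=⌊3954757·83/10000⌋=32824; principal=130574-32824=97750; balance=3954757-97750=3857007
10. interest=⌊3857007·83/10000⌋=32013; principal=130574-32013=98561; balance=3857007-98561=3758446
11. interest=⌊3758446·83/10000⌋=31195; principal=130574-31195=99379; balance=3758446-99379=3659067
12. interest=⌊3659067·83/10000⌋=30370; principal=130574-30370=100204; balance=3659067-100204=3558863
13. interest=⌊3558863·83/10000⌋=29538; principal=130574-29538=101036; balance=3558863-101036=3457827
14. interest=⌊3457827·83/10000⌋=28699; principal=130574-28699=101875; balance=3457827-101875=3355952
15. interest=⌊3355952·83/10000⌋=27854; principal=130574-27854=102720; balance=3355952-102720=3253232
16. interest=⌊3253232·83/10000⌋=27001; principal=130574-27001=103573; balance=3253232-103573=3149659
17. interest=⌊3149659·83/10000⌋=26142; principal=130574-26142=104432; balance=3149659-104432=3045227
18. interest=⌊3045227·83/10000⌋=25275; principal=130574-25275=105299; balance=3045227-105299=2939928
19. interest=⌊2939928·83/10000⌋=24401; principal=130574-24401=106173; balance=2939928-106173=2833755
20. interest=⌊2833755·83/10000⌋=23520; principal=130574-23520=107054; balance=2833755-107054=2726701
21. interest=⌊2726701·83/10000⌋=22631; principal=130574-22631=107943; balance=2726701-107943=2618758
22. interest=⌊2618758·83/10000⌋=21735; principal=130574-21735=108839; balance=2618758-108839=2509919
23. interest=⌊2509919·83/10000⌋=20832; principal=130574-20832=109742; balance=2509919-109742=2400177
24. interest=⌊2400177·83/10000⌋=19921; principal=130574-19921=110653; balance=2400177-110653=2289524
25. interest=⌊2289524·83/10000⌋=19003; principal=130574-19003=111571; balance=2289524-111571=2177953
26. interest=⌊2177953·83/10000⌋=18077; principal=130574-18077=112497; balance=2177953-112497=2065456
27. interest=⌊2065456·83/10000⌋=17143; principal=130574-17143=113431; balance=2065456-113431=1952025
28. interest=⌊1952025·83/10000⌋=16201; principal=130574-16201=114373; balance=1952025-114373=1837652
29. interest=⌊1837652·83/10000⌋=15252; principal=130574-15252=115322; balance=1837652-115322=1722330
30. interest=⌊1722330·83/10000⌋=14295; principal=130574-14295=116279; balance=1722330-116279=1606051
31. interest=⌊1606051·83/10000⌋=13330; principal=130574-13330=117244; balance=1606051-117244=1488807
32. interest=⌊1488807·83/10000⌋=12357; principal=130574-12357=118217; balance=1488807-118217=1370590
33. interest=⌊1370590·83/10000⌋=11375; principal=130574-11375=119199; balance=1370590-119199=1251391
34. interest=⌊1251391·83/10000⌋=10386; principal=130574-10386=120188; balance=1251391-120188=1131203
35. interest=⌊1131203·83/10000⌋=9388; principal=130574-9388=121186; balance=1131203-121186=1010017
36. interest=⌊1010017·83/10000⌋=8383; principal=130574-8383=122191; balance=1010017-122191=887826
37. interest=⌊887826·83/10000⌋=7368; principal=130574-7368=123206; balance=887826-123206=764620
38. interest=⌊764620·83/10000⌋=6346; principal=130574-6346=124228; balance=764620-124228=640392
39. interest=⌊640392·83/10000⌋=5315; principal=130574-5315=125259; balance=640392-125259=515133
40. interest=⌊515133·83/10000⌋=4275; principal=130574-4275=126299; balance=515133-126299=388834
41. interest=⌊388834·83/10000⌋=3227; principal=130574-3227=127347; balance=388834-127347=261487
42. interest=⌊261487·83/10000⌋=2170; principal=130574-2170=128404; balance=261487-128404=133083
43. interest=⌊133083·83/10000⌋=1104; principal=130574-1104=129470; balance=133083-129470=3613
44. interest=⌊3613·83/10000⌋=29; principal=min(130574-29,3613)=3613; balance=3613-3613=0

1 39079 91495 4616843
2 38319 92255 4524588
3 37554 93020 4431568
4 36782 93792 4337776
5 36003 94571 4243205
6 35218 95356 4147849
7 34427 96147 4051702
8 33629 96945 3954757
9 32824 97750 3857007
10 32013 98561 3758446
11 31195 99379 3659067
12 30370 100204 3558863
13 29538 101036 3457827
14 28699 101875 3355952
15 27854 102720 3253232
16 27001 103573 3149659
17 26142 104432 3045227
18 25275 105299 2939928
19 24401 106173 2833755
20 23520 107054 2726701
21 22631 107943 2618758
22 21735 108839 2509919
23 20832 109742 2400177
24 19921 110653 2289524
25 19003 111571 2177953
26 18077 112497 2065456
27 17143 113431 1952025
28 16201 114373 1837652
29 15252 115322 1722330
30 14295 116279 1606051
31 13330 117244 1488807
32 12357 118217 1370590
33 11375 119199 1251391
34 10386 120188 1131203
35 9388 121186 1010017
36 8383 122191 887826
37 7368 123206 764620
38 6346 124228 640392
39 5315 125259 515133
40 4275 126299 388834
41 3227 127347 261487
42 2170 128404 133083
43 1104 129470 3613
44 29 3613 0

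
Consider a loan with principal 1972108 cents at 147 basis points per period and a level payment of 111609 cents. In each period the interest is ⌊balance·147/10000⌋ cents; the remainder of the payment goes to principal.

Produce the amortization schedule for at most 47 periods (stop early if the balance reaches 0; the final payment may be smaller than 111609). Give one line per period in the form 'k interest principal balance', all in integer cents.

1. interest=⌊1972108·147/10000⌋=28989; principal=111609-28989=82620; balance=1972108-82620=1889488
2. interest=⌊1889488·147/10000⌋=27775; principal=111609-27775=83834; balance=1889488-83834=1805654
3. interest=⌊1805654·147/10000⌋=26543; principal=111609-26543=85066; balance=1805654-85066=1720588
4. interest=⌊1720588·147/10000⌋=25292; principal=111609-25292=86317; balance=1720588-86317=1634271
5. interest=⌊1634271·147/10000⌋=24023; principal=111609-24023=87586; balance=1634271-87586=1546685
6. interest=⌊1546685·147/10000⌋=22736; principal=111609-22736=88873; balance=1546685-88873=1457812
7. interest=⌊1457812·147/10000⌋=21429; principal=111609-21429=90180; balance=1457812-90180=1367632
8. interest=⌊1367632·147/10000⌋=20104; principal=111609-20104=91505; balance=1367632-91505=1276127
9. interest=⌊1276127·147/10000⌋=18759; principal=111609-18759=92850; balance=1276127-92850=1183277
10. interest=⌊1183277·147/10000⌋=17394; principal=111609-17394=94215; balance=1183277-94215=1089062
11. interest=⌊1089062·147/10000⌋=16009; principal=111609-16009=95600; balance=1089062-95600=993462
12. interest=⌊993462·147/10000⌋=14603; principal=111609-14603=97006; balance=993462-97006=896456
13. interest=⌊896456·147/10000⌋=13177; principal=111609-13177=98432; balance=896456-98432=798024
14. interest=⌊798024·147/10000⌋=11730; principal=111609-11730=99879; balance=798024-99879=698145
15. interest=⌊698145·147/10000⌋=10262; principal=111609-10262=101347; balance=698145-101347=596798
16. interest=⌊596798·147/10000⌋=8772; principal=111609-8772=102837; balance=596798-102837=493961
17. interest=⌊493961·147/10000⌋=7261; principal=111609-7261=104348; balance=493961-104348=389613
18. interest=⌊389613·147/10000⌋=5727; principal=111609-5727=105882; balance=389613-105882=283731
19. interest=⌊283731·147/10000⌋=4170; principal=111609-4170=107439; balance=283731-107439=176292
20. interest=⌊176292·147/10000⌋=2591; principal=111609-2591=109018; balance=176292-109018=67274
21. interest=⌊67274·147/10000⌋=988; principal=min(111609-988,67274)=67274; balance=67274-67274=0

1 28989 82620 1889488
2 27775 83834 1805654
3 26543 85066 1720588
4 25292 86317 1634271
5 24023 87586 1546685
6 22736 88873 1457812
7 21429 90180 1367632
8 20104 91505 1276127
9 18759 92850 1183277
10 17394 94215 1089062
11 16009 95600 993462
12 14603 97006 896456
13 13177 98432 798024
14 11730 99879 698145
15 10262 101347 596798
16 8772 102837 493961
17 7261 104348 389613
18 5727 105882 283731
19 4170 107439 176292
20 2591 109018 67274
21 988 67274 0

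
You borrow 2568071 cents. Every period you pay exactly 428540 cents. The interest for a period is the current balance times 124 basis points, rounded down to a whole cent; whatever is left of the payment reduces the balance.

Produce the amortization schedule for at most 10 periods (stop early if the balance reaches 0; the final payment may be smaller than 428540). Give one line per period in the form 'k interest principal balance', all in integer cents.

1. interest=⌊2568071·124/10000⌋=31844; principal=428540-31844=396696; balance=2568071-396696=2171375
2. interest=⌊2171375·124/10000⌋=26925; principal=428540-26925=401615; balance=2171375-401615=1769760
3. interest=⌊1769760·124/10000⌋=21945; principal=428540-21945=406595; balance=1769760-406595=1363165
4. interest=⌊1363165·124/10000⌋=16903; principal=428540-16903=411637; balance=1363165-411637=951528
5. interest=⌊951528·124/10000⌋=11798; principal=428540-11798=416742; balance=951528-416742=534786
6. interest=⌊534786·124/10000⌋=6631; principal=428540-6631=421909; balance=534786-421909=112877
7. interest=⌊112877·124/10000⌋=1399; principal=min(428540-1399,112877)=112877; balance=112877-112877=0

1 31844 396696 2171375
2 26925 401615 1769760
3 21945 406595 1363165
4 16903 411637 951528
5 11798 416742 534786
6 6631 421909 112877
7 1399 112877 0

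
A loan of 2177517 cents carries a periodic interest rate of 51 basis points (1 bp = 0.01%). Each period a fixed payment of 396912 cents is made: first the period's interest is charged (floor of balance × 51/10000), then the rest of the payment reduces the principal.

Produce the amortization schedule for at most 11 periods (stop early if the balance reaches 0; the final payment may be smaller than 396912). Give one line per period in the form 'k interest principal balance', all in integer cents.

1 11105 385807 1791710
2 9137 387775 1403935
3 7160 389752 1014183
4 5172 391740 622443
5 3174 393738 228705
6 1166 228705 0

1. interest=⌊2177517·51/10000⌋=11105; principal=396912-11105=385807; balance=2177517-385807=1791710
2. interest=⌊1791710·51/10000⌋=9137; principal=396912-9137=387775; balance=1791710-387775=1403935
3. interest=⌊1403935·51/10000⌋=7160; principal=396912-7160=389752; balance=1403935-389752=1014183
4. interest=⌊1014183·51/10000⌋=5172; principal=396912-5172=391740; balance=1014183-391740=622443
5. interest=⌊622443·51/10000⌋=3174; principal=396912-3174=393738; balance=622443-393738=228705
6. interest=⌊228705·51/10000⌋=1166; principal=min(396912-1166,228705)=228705; balance=228705-228705=0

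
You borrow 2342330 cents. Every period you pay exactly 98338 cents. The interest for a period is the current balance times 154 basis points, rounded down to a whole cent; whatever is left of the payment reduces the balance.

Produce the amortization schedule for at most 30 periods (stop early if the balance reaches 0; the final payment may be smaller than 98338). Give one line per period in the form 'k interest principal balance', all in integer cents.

1 36071 62267 2280063
2 35112 63226 2216837
3 34139 64199 2152638
4 33150 65188 2087450
5 32146 66192 2021258
6 31127 67211 1954047
7 30092 68246 1885801
8 29041 69297 1816504
9 27974 70364 1746140
10 26890 71448 1674692
11 25790 72548 1602144
12 24673 73665 1528479
13 23538 74800 1453679
14 22386 75952 1377727
15 21216 77122 1300605
16 20029 78309 1222296
17 18823 79515 1142781
18 17598 80740 1062041
19 16355 81983 980058
20 15092 83246 896812
21 13810 84528 812284
22 12509 85829 726455
23 11187 87151 639304
24 9845 88493 550811
25 8482 89856 460955
26 7098 91240 369715
27 5693 92645 277070
28 4266 94072 182998
29 2818 95520 87478
30 1347 87478 0

1. interest=⌊2342330·154/10000⌋=36071; principal=98338-36071=62267; balance=2342330-62267=2280063
2. interest=⌊2280063·154/10000⌋=35112; principal=98338-35112=63226; balance=2280063-63226=2216837
3. interest=⌊2216837·154/10000⌋=34139; principal=98338-34139=64199; balance=2216837-64199=2152638
4. interest=⌊2152638·154/10000⌋=33150; principal=98338-33150=65188; balance=2152638-65188=2087450
5. interest=⌊2087450·154/10000⌋=32146; principal=98338-32146=66192; balance=2087450-66192=2021258
6. interest=⌊2021258·154/10000⌋=31127; principal=98338-31127=67211; balance=2021258-67211=1954047
7. interest=⌊1954047·154/10000⌋=30092; principal=98338-30092=68246; balance=1954047-68246=1885801
8. interest=⌊1885801·154/10000⌋=29041; principal=98338-29041=69297; balance=1885801-69297=1816504
9. interest=⌊1816504·154/10000⌋=27974; principal=98338-27974=70364; balance=1816504-70364=1746140
10. interest=⌊1746140·154/10000⌋=26890; principal=98338-26890=71448; balance=1746140-71448=1674692
11. interest=⌊1674692·154/10000⌋=25790; principal=98338-25790=72548; balance=1674692-72548=1602144
12. interest=⌊1602144·154/10000⌋=24673; principal=98338-24673=73665; balance=1602144-73665=1528479
13. interest=⌊1528479·154/10000⌋=23538; principal=98338-23538=74800; balance=1528479-74800=1453679
14. interest=⌊1453679·154/10000⌋=22386; principal=98338-22386=75952; balance=1453679-75952=1377727
15. interest=⌊1377727·154/10000⌋=21216; principal=98338-21216=77122; balance=1377727-77122=1300605
16. interest=⌊1300605·154/10000⌋=20029; principal=98338-20029=78309; balance=1300605-78309=1222296
17. interest=⌊1222296·154/10000⌋=18823; principal=98338-18823=79515; balance=1222296-79515=1142781
18. interest=⌊1142781·154/10000⌋=17598; principal=98338-17598=80740; balance=1142781-80740=1062041
19. interest=⌊1062041·154/10000⌋=16355; principal=98338-16355=81983; balance=1062041-81983=980058
20. interest=⌊980058·154/10000⌋=15092; principal=98338-15092=83246; balance=980058-83246=896812
21. interest=⌊896812·154/10000⌋=13810; principal=98338-13810=84528; balance=896812-84528=812284
22. interest=⌊812284·154/10000⌋=12509; principal=98338-12509=85829; balance=812284-85829=726455
23. interest=⌊726455·154/10000⌋=11187; principal=98338-11187=87151; balance=726455-87151=639304
24. interest=⌊639304·154/10000⌋=9845; principal=98338-9845=88493; balance=639304-88493=550811
25. interest=⌊550811·154/10000⌋=8482; principal=98338-8482=89856; balance=550811-89856=460955
26. interest=⌊460955·154/10000⌋=7098; principal=98338-7098=91240; balance=460955-91240=369715
27. interest=⌊369715·154/10000⌋=5693; principal=98338-5693=92645; balance=369715-92645=277070
28. interest=⌊277070·154/10000⌋=4266; principal=98338-4266=94072; balance=277070-94072=182998
29. interest=⌊182998·154/10000⌋=2818; principal=98338-2818=95520; balance=182998-95520=87478
30. interest=⌊87478·154/10000⌋=1347; principal=min(98338-1347,87478)=87478; balance=87478-87478=0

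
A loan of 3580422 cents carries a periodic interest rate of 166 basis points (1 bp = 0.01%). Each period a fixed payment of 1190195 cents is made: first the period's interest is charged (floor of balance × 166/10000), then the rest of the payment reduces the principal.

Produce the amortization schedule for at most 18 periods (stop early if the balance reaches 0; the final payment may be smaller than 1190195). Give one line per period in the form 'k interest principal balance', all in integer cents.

1. interest=⌊3580422·166/10000⌋=59435; principal=1190195-59435=1130760; balance=3580422-1130760=2449662
2. interest=⌊2449662·166/10000⌋=40664; principal=1190195-40664=1149531; balance=2449662-1149531=1300131
3. interest=⌊1300131·166/10000⌋=21582; principal=1190195-21582=1168613; balance=1300131-1168613=131518
4. interest=⌊131518·166/10000⌋=2183; principal=min(1190195-2183,131518)=131518; balance=131518-131518=0

1 59435 1130760 2449662
2 40664 1149531 1300131
3 21582 1168613 131518
4 2183 131518 0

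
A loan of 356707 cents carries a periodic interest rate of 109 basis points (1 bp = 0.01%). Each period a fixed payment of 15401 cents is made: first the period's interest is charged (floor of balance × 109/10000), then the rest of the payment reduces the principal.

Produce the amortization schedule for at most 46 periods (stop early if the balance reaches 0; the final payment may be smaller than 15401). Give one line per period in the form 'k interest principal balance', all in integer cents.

1 3888 11513 345194
2 3762 11639 333555
3 3635 11766 321789
4 3507 11894 309895
5 3377 12024 297871
6 3246 12155 285716
7 3114 12287 273429
8 2980 12421 261008
9 2844 12557 248451
10 2708 12693 235758
11 2569 12832 222926
12 2429 12972 209954
13 2288 13113 196841
14 2145 13256 183585
15 2001 13400 170185
16 1855 13546 156639
17 1707 13694 142945
18 1558 13843 129102
19 1407 13994 115108
20 1254 14147 100961
21 1100 14301 86660
22 944 14457 72203
23 787 14614 57589
24 627 14774 42815
25 466 14935 27880
26 303 15098 12782
27 139 12782 0

1. interest=⌊356707·109/10000⌋=3888; principal=15401-3888=11513; balance=356707-11513=345194
2. interest=⌊345194·109/10000⌋=3762; principal=15401-3762=11639; balance=345194-11639=333555
3. interest=⌊333555·109/10000⌋=3635; principal=15401-3635=11766; balance=333555-11766=321789
4. interest=⌊321789·109/10000⌋=3507; principal=15401-3507=11894; balance=321789-11894=309895
5. interest=⌊309895·109/10000⌋=3377; principal=15401-3377=12024; balance=309895-12024=297871
6. interest=⌊297871·109/10000⌋=3246; principal=15401-3246=12155; balance=297871-12155=285716
7. interest=⌊285716·109/10000⌋=3114; principal=15401-3114=12287; balance=285716-12287=273429
8. interest=⌊273429·109/10000⌋=2980; principal=15401-2980=12421; balance=273429-12421=261008
9. interest=⌊261008·109/10000⌋=2844; principal=15401-2844=12557; balance=261008-12557=248451
10. interest=⌊248451·109/10000⌋=2708; principal=15401-2708=12693; balance=248451-12693=235758
11. interest=⌊235758·109/10000⌋=2569; principal=15401-2569=12832; balance=235758-12832=222926
12. interest=⌊222926·109/10000⌋=2429; principal=15401-2429=12972; balance=222926-12972=209954
13. interest=⌊209954·109/10000⌋=2288; principal=15401-2288=13113; balance=209954-13113=196841
14. interest=⌊196841·109/10000⌋=2145; principal=15401-2145=13256; balance=196841-13256=183585
15. interest=⌊183585·109/10000⌋=2001; principal=15401-2001=13400; balance=183585-13400=170185
16. interest=⌊170185·109/10000⌋=1855; principal=15401-1855=13546; balance=170185-13546=156639
17. interest=⌊156639·109/10000⌋=1707; principal=15401-1707=13694; balance=156639-13694=142945
18. interest=⌊142945·109/10000⌋=1558; principal=15401-1558=13843; balance=142945-13843=129102
19. interest=⌊129102·109/10000⌋=1407; principal=15401-1407=13994; balance=129102-13994=115108
20. interest=⌊115108·109/10000⌋=1254; principal=15401-1254=14147; balance=115108-14147=100961
21. interest=⌊100961·109/10000⌋=1100; principal=15401-1100=14301; balance=100961-14301=86660
22. interest=⌊86660·109/10000⌋=944; principal=15401-944=14457; balance=86660-14457=72203
23. interest=⌊72203·109/10000⌋=787; principal=15401-787=14614; balance=72203-14614=57589
24. interest=⌊57589·109/10000⌋=627; principal=15401-627=14774; balance=57589-14774=42815
25. interest=⌊42815·109/10000⌋=466; principal=15401-466=14935; balance=42815-14935=27880
26. interest=⌊27880·109/10000⌋=303; principal=15401-303=15098; balance=27880-15098=12782
27. interest=⌊12782·109/10000⌋=139; principal=min(15401-139,12782)=12782; balance=12782-12782=0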